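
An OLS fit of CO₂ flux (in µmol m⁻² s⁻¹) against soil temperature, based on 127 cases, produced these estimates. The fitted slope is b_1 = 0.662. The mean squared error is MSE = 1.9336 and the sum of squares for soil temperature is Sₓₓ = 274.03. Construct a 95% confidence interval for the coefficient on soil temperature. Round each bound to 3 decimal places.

(0.496, 0.828)

SE(b_1) = √(MSE/Sₓₓ) = √(1.9336/274.03) = 0.084001.
df = n − 2 = 125.
t* = t_{0.025, 125} = 1.979124.
Margin = t* × SE = 1.979124 × 0.084001 = 0.16625.
CI: 0.662 ± 0.16625 → (0.496, 0.828).
With 95% confidence, each one-unit increase in soil temperature is associated with a change of between 0.496 and 0.828 µmol m⁻² s⁻¹ in CO₂ flux.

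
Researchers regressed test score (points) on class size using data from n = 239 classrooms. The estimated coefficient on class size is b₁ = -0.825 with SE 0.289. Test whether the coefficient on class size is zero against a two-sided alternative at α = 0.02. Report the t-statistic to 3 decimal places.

H₀: β₁ = 0 vs H₁: β₁ ≠ 0.
t = (b₁ − β₁⁰)/SE = -0.825 / 0.289 = -2.855.
df = n − 2 = 239 − 2 = 237.
Two-sided p ≈ 0.0047, which is < 0.02, so reject H₀.
There is evidence that class size is associated with test score.

t = -2.855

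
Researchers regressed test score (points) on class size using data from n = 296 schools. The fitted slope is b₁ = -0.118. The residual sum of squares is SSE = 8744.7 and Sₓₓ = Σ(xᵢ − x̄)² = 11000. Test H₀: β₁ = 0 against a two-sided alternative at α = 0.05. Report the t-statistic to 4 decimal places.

t = -2.2692

MSE = SSE/(n − 2) = 8744.7/294 = 29.7439.
SE(b₁) = √(MSE/Sₓₓ) = √(29.7439/11000) = 0.0519999.
t = -0.118 / 0.0519999 = -2.2692.
df = n − 2 = 294.
Two-sided p ≈ 0.0240, which is < 0.05, so reject H₀.
There is evidence that class size is associated with test score.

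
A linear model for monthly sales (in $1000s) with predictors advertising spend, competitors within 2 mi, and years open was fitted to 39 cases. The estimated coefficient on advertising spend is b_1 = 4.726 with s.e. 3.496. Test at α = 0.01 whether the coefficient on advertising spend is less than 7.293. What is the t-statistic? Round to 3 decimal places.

t = -0.734

H₀: β₁ = 7.293 vs H₁: β₁ < 7.293.
t = (b_1 − β₁⁰)/SE = (4.726 − 7.293) / 3.496 = -0.734.
df = n − k − 1 = 39 − 3 − 1 = 35.
One-sided p ≈ 0.2338, which is ≥ 0.01, so fail to reject H₀.
The data do not give significant evidence that the true slope on advertising spend is below 7.293 $1000s per unit, holding the other predictors fixed.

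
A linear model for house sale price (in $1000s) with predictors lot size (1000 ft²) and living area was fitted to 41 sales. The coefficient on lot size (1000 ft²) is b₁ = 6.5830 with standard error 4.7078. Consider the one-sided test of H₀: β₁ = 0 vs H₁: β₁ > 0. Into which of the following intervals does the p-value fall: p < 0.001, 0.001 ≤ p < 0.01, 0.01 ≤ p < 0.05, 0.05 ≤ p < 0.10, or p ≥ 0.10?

t = 6.5830 / 4.7078 = 1.398.
df = n − k − 1 = 41 − 2 − 1 = 38.
One-sided p = P(T_{38} > t) ≈ 0.0851.
So 0.05 ≤ p < 0.10.

0.05 ≤ p < 0.10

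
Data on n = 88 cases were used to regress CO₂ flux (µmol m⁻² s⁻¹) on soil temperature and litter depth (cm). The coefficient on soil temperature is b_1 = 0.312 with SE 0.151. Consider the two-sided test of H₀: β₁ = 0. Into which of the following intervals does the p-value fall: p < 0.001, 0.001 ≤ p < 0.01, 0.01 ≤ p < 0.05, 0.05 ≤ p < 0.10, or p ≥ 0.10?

t = 0.312 / 0.151 = 2.066.
df = n − k − 1 = 88 − 2 − 1 = 85.
Two-sided p = 2·P(T_{85} > |t|) ≈ 0.0419.
So 0.01 ≤ p < 0.05.

0.01 ≤ p < 0.05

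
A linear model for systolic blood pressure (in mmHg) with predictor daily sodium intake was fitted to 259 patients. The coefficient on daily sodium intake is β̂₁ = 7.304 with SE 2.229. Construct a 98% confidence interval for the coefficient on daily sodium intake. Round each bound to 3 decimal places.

(2.086, 12.522)

df = n − 2 = 259 − 2 = 257.
t* = t_{0.01, 257} = 2.340945.
Margin = t* × SE = 2.340945 × 2.229 = 5.21797.
CI: 7.304 ± 5.21797 → (2.086, 12.522).
With 98% confidence, each one-unit increase in daily sodium intake is associated with a change of between 2.086 and 12.522 mmHg in systolic blood pressure.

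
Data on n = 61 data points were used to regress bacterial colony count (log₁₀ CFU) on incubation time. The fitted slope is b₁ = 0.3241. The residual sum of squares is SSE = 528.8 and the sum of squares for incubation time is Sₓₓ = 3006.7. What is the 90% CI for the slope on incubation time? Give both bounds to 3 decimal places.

(0.233, 0.415)

MSE = SSE/(n − 2) = 528.8/59 = 8.96271.
SE(b₁) = √(MSE/Sₓₓ) = √(8.96271/3006.7) = 0.0545977.
df = n − 2 = 59.
t* = t_{0.05, 59} = 1.671093.
Margin = t* × SE = 1.671093 × 0.0545977 = 0.09124.
CI: 0.3241 ± 0.09124 → (0.233, 0.415).
With 90% confidence, each one-unit increase in incubation time is associated with a change of between 0.233 and 0.415 log₁₀ CFU in bacterial colony count.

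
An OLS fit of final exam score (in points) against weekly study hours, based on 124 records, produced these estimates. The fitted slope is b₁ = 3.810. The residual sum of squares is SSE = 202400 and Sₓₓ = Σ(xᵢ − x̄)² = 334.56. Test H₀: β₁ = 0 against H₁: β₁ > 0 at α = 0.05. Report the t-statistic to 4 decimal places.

t = 1.7109

MSE = SSE/(n − 2) = 202400/122 = 1659.02.
SE(b₁) = √(MSE/Sₓₓ) = √(1659.02/334.56) = 2.22684.
t = 3.810 / 2.22684 = 1.7109.
df = n − 2 = 122.
One-sided p ≈ 0.0448, which is < 0.05, so reject H₀.
There is evidence that the true slope on weekly study hours is positive.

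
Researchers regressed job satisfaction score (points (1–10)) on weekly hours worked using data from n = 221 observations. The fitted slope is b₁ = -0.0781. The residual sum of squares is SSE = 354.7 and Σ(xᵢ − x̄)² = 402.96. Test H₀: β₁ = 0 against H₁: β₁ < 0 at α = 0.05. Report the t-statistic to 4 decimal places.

MSE = SSE/(n − 2) = 354.7/219 = 1.61963.
SE(b₁) = √(MSE/Sₓₓ) = √(1.61963/402.96) = 0.0633983.
t = -0.0781 / 0.0633983 = -1.2319.
df = n − 2 = 219.
One-sided p ≈ 0.1097, which is ≥ 0.05, so fail to reject H₀.
The data do not give significant evidence that the true slope on weekly hours worked is negative.

t = -1.2319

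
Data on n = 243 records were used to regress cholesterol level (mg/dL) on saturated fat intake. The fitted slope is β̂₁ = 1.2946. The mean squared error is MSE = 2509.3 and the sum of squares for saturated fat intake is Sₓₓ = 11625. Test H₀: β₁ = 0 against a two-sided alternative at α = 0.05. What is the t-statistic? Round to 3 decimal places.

SE(β̂₁) = √(MSE/Sₓₓ) = √(2509.3/11625) = 0.464601.
t = 1.2946 / 0.464601 = 2.786.
df = n − 2 = 241.
Two-sided p ≈ 0.0058, which is < 0.05, so reject H₀.
There is evidence that saturated fat intake is associated with cholesterol level.

t = 2.786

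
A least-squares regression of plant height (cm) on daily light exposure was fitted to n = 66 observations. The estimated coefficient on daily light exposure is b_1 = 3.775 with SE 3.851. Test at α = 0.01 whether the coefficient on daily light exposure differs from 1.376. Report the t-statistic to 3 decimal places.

H₀: β₁ = 1.376 vs H₁: β₁ ≠ 1.376.
t = (b_1 − β₁⁰)/SE = (3.775 − 1.376) / 3.851 = 0.623.
df = n − 2 = 66 − 2 = 64.
Two-sided p ≈ 0.5355, which is ≥ 0.01, so fail to reject H₀.
The data are consistent with a true slope of 1.376 cm per unit of daily light exposure.

t = 0.623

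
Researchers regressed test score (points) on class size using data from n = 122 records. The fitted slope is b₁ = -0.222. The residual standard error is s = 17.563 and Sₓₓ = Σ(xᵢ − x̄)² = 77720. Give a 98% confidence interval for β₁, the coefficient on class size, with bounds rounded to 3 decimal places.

(-0.371, -0.073)

SE(b₁) = s/√Sₓₓ = 17.563/√77720 = 0.0629988.
df = n − 2 = 120.
t* = t_{0.01, 120} = 2.357825.
Margin = t* × SE = 2.357825 × 0.0629988 = 0.14854.
CI: -0.222 ± 0.14854 → (-0.371, -0.073).
With 98% confidence, each one-unit increase in class size is associated with a change of between -0.371 and -0.073 points in test score.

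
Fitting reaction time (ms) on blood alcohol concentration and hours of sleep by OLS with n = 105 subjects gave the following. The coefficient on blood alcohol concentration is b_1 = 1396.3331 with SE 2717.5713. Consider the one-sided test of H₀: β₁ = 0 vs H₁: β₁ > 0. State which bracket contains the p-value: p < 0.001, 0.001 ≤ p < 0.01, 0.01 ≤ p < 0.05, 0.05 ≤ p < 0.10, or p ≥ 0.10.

t = 1396.3331 / 2717.5713 = 0.514.
df = n − k − 1 = 105 − 2 − 1 = 102.
One-sided p = P(T_{102} > t) ≈ 0.3042.
So p ≥ 0.10.

p ≥ 0.10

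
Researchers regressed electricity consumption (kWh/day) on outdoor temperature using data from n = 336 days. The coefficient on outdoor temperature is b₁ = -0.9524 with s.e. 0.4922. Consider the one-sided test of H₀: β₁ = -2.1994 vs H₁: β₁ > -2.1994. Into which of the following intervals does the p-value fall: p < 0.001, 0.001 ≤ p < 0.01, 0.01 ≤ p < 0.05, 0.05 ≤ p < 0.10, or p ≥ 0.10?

0.001 ≤ p < 0.01

t = (-0.9524 − (-2.1994)) / 0.4922 = 2.534.
df = n − 2 = 336 − 2 = 334.
One-sided p = P(T_{334} > t) ≈ 0.0059.
So 0.001 ≤ p < 0.01.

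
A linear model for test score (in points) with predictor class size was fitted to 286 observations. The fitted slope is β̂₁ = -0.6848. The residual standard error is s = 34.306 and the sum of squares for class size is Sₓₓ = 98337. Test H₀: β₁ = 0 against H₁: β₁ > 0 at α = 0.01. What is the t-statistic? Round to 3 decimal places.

SE(β̂₁) = s/√Sₓₓ = 34.306/√98337 = 0.109399.
t = -0.6848 / 0.109399 = -6.260.
df = n − 2 = 284.
One-sided p ≈ 1.0000, which is ≥ 0.01, so fail to reject H₀.
The data do not give significant evidence that the true slope on class size is positive.

t = -6.260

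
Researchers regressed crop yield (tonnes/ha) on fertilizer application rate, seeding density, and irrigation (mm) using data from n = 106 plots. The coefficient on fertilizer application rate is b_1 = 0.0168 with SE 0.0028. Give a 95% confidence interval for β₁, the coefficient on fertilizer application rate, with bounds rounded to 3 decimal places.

df = n − k − 1 = 106 − 3 − 1 = 102.
t* = t_{0.025, 102} = 1.983495.
Margin = t* × SE = 1.983495 × 0.0028 = 0.00555.
CI: 0.0168 ± 0.00555 → (0.011, 0.022).
With 95% confidence, each one-unit increase in fertilizer application rate is associated with a change of between 0.011 and 0.022 tonnes/ha in crop yield, holding the other predictors fixed.

(0.011, 0.022)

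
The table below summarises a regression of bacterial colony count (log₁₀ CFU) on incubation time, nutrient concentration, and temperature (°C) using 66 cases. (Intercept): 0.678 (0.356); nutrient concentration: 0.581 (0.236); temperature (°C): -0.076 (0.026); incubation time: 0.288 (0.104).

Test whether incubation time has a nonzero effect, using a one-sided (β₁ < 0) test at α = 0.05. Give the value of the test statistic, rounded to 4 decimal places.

t = 2.7692

Read off: b = 0.288, SE = 0.104 for incubation time.
H₀: β₁ = 0 vs H₁: β₁ < 0.
t = 0.288 / 0.104 = 2.7692.
df = n − k − 1 = 66 − 3 − 1 = 62.
One-sided p ≈ 0.9963, which is ≥ 0.05, so fail to reject H₀.
The data do not give significant evidence that the true slope on incubation time is negative, holding the other predictors fixed.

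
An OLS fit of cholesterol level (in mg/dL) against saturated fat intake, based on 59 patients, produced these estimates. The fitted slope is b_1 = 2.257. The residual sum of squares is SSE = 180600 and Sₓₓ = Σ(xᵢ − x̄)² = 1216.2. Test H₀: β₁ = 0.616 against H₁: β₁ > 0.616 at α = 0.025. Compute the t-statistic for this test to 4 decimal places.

MSE = SSE/(n − 2) = 180600/57 = 3168.42.
SE(b_1) = √(MSE/Sₓₓ) = √(3168.42/1216.2) = 1.61406.
t = (2.257 − 0.616) / 1.61406 = 1.0167.
df = n − 2 = 57.
One-sided p ≈ 0.1568, which is ≥ 0.025, so fail to reject H₀.
The data do not give significant evidence that the true slope on saturated fat intake exceeds 0.616 mg/dL per unit.

t = 1.0167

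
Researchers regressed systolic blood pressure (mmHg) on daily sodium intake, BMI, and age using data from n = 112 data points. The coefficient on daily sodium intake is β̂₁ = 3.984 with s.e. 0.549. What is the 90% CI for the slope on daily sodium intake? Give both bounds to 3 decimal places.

(3.073, 4.895)

df = n − k − 1 = 112 − 3 − 1 = 108.
t* = t_{0.05, 108} = 1.659085.
Margin = t* × SE = 1.659085 × 0.549 = 0.91084.
CI: 3.984 ± 0.91084 → (3.073, 4.895).
With 90% confidence, each one-unit increase in daily sodium intake is associated with a change of between 3.073 and 4.895 mmHg in systolic blood pressure, holding the other predictors fixed.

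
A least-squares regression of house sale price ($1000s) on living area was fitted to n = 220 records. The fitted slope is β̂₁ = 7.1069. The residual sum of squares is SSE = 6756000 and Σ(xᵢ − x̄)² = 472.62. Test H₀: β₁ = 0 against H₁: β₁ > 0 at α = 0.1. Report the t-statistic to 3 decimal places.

MSE = SSE/(n − 2) = 6756000/218 = 30990.8.
SE(β̂₁) = √(MSE/Sₓₓ) = √(30990.8/472.62) = 8.09768.
t = 7.1069 / 8.09768 = 0.878.
df = n − 2 = 218.
One-sided p ≈ 0.1906, which is ≥ 0.1, so fail to reject H₀.
The data do not give significant evidence that the true slope on living area is positive.

t = 0.878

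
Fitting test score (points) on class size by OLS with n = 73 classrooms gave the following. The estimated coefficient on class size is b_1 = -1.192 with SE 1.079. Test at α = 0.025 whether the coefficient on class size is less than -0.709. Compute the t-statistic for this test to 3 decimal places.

t = -0.448

H₀: β₁ = -0.709 vs H₁: β₁ < -0.709.
t = (b_1 − β₁⁰)/SE = (-1.192 − (-0.709)) / 1.079 = -0.448.
df = n − 2 = 73 − 2 = 71.
One-sided p ≈ 0.3279, which is ≥ 0.025, so fail to reject H₀.
The data do not give significant evidence that the true slope on class size is below -0.709 points per unit.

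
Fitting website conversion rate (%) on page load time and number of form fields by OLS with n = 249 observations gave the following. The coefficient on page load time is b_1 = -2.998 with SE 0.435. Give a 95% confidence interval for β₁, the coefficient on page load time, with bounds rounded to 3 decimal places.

(-3.855, -2.141)

df = n − k − 1 = 249 − 2 − 1 = 246.
t* = t_{0.025, 246} = 1.969654.
Margin = t* × SE = 1.969654 × 0.435 = 0.85680.
CI: -2.998 ± 0.85680 → (-3.855, -2.141).
With 95% confidence, each one-unit increase in page load time is associated with a change of between -3.855 and -2.141 % in website conversion rate, holding the other predictors fixed.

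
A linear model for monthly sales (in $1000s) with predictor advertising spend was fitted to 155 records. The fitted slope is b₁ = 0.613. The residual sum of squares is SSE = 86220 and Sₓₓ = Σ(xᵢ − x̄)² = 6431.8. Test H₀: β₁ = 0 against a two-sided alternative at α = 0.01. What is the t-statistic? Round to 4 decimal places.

MSE = SSE/(n − 2) = 86220/153 = 563.529.
SE(b₁) = √(MSE/Sₓₓ) = √(563.529/6431.8) = 0.296.
t = 0.613 / 0.296 = 2.0709.
df = n − 2 = 153.
Two-sided p ≈ 0.0400, which is ≥ 0.01, so fail to reject H₀.
The data do not give significant evidence of an association between advertising spend and monthly sales.

t = 2.0709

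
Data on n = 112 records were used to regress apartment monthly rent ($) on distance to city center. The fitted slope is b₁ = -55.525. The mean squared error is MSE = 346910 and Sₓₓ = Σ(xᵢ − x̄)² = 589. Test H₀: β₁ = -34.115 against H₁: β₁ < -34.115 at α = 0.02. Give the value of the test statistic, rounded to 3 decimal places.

t = -0.882

SE(b₁) = √(MSE/Sₓₓ) = √(346910/589) = 24.2689.
t = (-55.525 − (-34.115)) / 24.2689 = -0.882.
df = n − 2 = 110.
One-sided p ≈ 0.1898, which is ≥ 0.02, so fail to reject H₀.
The data do not give significant evidence that the true slope on distance to city center is below -34.115 $ per unit.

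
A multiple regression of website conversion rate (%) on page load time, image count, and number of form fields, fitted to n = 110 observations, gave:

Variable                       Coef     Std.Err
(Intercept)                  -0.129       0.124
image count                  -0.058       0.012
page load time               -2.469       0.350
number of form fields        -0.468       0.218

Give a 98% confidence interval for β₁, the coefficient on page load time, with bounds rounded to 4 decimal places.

Read off: b = -2.469, SE = 0.350 for page load time.
df = n − k − 1 = 110 − 3 − 1 = 106.
t* = t_{0.01, 106} = 2.362043.
Margin = t* × SE = 2.362043 × 0.350 = 0.826715.
CI: -2.469 ± 0.826715 → (-3.2957, -1.6423).

(-3.2957, -1.6423)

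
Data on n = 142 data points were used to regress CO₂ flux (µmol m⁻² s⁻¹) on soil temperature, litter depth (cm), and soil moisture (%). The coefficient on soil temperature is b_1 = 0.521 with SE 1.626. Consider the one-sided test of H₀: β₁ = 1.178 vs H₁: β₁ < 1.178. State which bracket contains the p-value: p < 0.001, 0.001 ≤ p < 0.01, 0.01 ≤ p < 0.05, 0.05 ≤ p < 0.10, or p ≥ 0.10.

p ≥ 0.10

t = (0.521 − 1.178) / 1.626 = -0.404.
df = n − k − 1 = 142 − 3 − 1 = 138.
One-sided p = P(T_{138} < t) ≈ 0.3434.
So p ≥ 0.10.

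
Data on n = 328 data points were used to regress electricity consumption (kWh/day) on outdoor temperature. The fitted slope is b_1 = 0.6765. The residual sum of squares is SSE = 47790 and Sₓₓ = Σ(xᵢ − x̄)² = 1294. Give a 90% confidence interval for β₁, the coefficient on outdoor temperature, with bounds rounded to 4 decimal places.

(0.1213, 1.2317)

MSE = SSE/(n − 2) = 47790/326 = 146.595.
SE(b_1) = √(MSE/Sₓₓ) = √(146.595/1294) = 0.336583.
df = n − 2 = 326.
t* = t_{0.05, 326} = 1.649541.
Margin = t* × SE = 1.649541 × 0.336583 = 0.555208.
CI: 0.6765 ± 0.555208 → (0.1213, 1.2317).
With 90% confidence, each one-unit increase in outdoor temperature is associated with a change of between 0.1213 and 1.2317 kWh/day in electricity consumption.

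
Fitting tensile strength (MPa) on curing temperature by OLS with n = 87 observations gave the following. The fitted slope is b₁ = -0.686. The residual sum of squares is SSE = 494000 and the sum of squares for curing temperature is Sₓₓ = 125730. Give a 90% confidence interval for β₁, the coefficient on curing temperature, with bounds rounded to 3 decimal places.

(-1.044, -0.328)

MSE = SSE/(n − 2) = 494000/85 = 5811.76.
SE(b₁) = √(MSE/Sₓₓ) = √(5811.76/125730) = 0.214998.
df = n − 2 = 85.
t* = t_{0.05, 85} = 1.662978.
Margin = t* × SE = 1.662978 × 0.214998 = 0.35754.
CI: -0.686 ± 0.35754 → (-1.044, -0.328).
With 90% confidence, each one-unit increase in curing temperature is associated with a change of between -1.044 and -0.328 MPa in tensile strength.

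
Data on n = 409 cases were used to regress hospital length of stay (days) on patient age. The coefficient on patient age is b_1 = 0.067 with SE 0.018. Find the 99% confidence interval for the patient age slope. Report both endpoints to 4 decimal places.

(0.0204, 0.1136)

df = n − 2 = 409 − 2 = 407.
t* = t_{0.005, 407} = 2.587963.
Margin = t* × SE = 2.587963 × 0.018 = 0.046583.
CI: 0.067 ± 0.046583 → (0.0204, 0.1136).
With 99% confidence, each one-unit increase in patient age is associated with a change of between 0.0204 and 0.1136 days in hospital length of stay.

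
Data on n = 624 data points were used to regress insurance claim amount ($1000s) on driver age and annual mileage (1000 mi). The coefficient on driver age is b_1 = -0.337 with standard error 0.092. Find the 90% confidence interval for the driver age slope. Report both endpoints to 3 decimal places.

(-0.489, -0.185)

df = n − k − 1 = 624 − 2 − 1 = 621.
t* = t_{0.05, 621} = 1.647311.
Margin = t* × SE = 1.647311 × 0.092 = 0.15155.
CI: -0.337 ± 0.15155 → (-0.489, -0.185).
With 90% confidence, each one-unit increase in driver age is associated with a change of between -0.489 and -0.185 $1000s in insurance claim amount, holding the other predictors fixed.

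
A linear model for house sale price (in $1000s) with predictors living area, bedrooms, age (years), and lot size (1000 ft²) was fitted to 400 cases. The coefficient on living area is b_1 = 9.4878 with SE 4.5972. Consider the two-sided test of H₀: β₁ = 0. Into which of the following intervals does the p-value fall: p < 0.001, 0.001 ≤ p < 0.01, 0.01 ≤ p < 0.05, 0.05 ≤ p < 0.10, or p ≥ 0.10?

0.01 ≤ p < 0.05

t = 9.4878 / 4.5972 = 2.064.
df = n − k − 1 = 400 − 4 − 1 = 395.
Two-sided p = 2·P(T_{395} > |t|) ≈ 0.0397.
So 0.01 ≤ p < 0.05.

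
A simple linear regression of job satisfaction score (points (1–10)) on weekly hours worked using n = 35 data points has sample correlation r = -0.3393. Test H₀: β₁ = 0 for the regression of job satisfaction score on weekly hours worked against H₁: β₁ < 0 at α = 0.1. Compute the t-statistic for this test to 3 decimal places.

t = -2.072

t = r·√(n − 2)/√(1 − r²) = -0.3393·√33/√0.884876 = -2.072.
df = n − 2 = 33.
One-sided p ≈ 0.0231, which is < 0.1, so reject H₀.
There is evidence of a linear association between weekly hours worked and job satisfaction score.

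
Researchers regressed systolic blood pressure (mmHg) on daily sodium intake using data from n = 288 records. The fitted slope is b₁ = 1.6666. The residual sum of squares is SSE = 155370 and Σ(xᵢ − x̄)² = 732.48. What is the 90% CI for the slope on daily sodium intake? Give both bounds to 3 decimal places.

(0.245, 3.088)

MSE = SSE/(n − 2) = 155370/286 = 543.252.
SE(b₁) = √(MSE/Sₓₓ) = √(543.252/732.48) = 0.861197.
df = n − 2 = 286.
t* = t_{0.05, 286} = 1.650199.
Margin = t* × SE = 1.650199 × 0.861197 = 1.42115.
CI: 1.6666 ± 1.42115 → (0.245, 3.088).
With 90% confidence, each one-unit increase in daily sodium intake is associated with a change of between 0.245 and 3.088 mmHg in systolic blood pressure.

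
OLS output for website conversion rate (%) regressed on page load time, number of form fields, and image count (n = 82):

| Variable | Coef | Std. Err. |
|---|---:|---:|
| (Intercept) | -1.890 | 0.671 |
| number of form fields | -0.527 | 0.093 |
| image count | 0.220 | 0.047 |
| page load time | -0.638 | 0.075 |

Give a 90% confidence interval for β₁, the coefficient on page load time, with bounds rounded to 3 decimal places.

Read off: b = -0.638, SE = 0.075 for page load time.
df = n − k − 1 = 82 − 3 − 1 = 78.
t* = t_{0.05, 78} = 1.664625.
Margin = t* × SE = 1.664625 × 0.075 = 0.12485.
CI: -0.638 ± 0.12485 → (-0.763, -0.513).

(-0.763, -0.513)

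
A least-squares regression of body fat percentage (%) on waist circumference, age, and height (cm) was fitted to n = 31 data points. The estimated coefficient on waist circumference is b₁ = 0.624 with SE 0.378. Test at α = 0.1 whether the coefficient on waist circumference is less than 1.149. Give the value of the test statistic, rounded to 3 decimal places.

H₀: β₁ = 1.149 vs H₁: β₁ < 1.149.
t = (b₁ − β₁⁰)/SE = (0.624 − 1.149) / 0.378 = -1.389.
df = n − k − 1 = 31 − 3 − 1 = 27.
One-sided p ≈ 0.0881, which is < 0.1, so reject H₀.
There is evidence that the true slope on waist circumference is below 1.149 % per unit, holding the other predictors fixed.

t = -1.389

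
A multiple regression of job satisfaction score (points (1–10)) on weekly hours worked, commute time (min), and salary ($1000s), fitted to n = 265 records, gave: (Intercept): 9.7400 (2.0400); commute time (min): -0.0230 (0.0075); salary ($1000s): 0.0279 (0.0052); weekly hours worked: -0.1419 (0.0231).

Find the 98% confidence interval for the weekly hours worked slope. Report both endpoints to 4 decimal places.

(-0.1960, -0.0878)

Read off: b = -0.1419, SE = 0.0231 for weekly hours worked.
df = n − k − 1 = 265 − 3 − 1 = 261.
t* = t_{0.01, 261} = 2.34072.
Margin = t* × SE = 2.34072 × 0.0231 = 0.054071.
CI: -0.1419 ± 0.054071 → (-0.1960, -0.0878).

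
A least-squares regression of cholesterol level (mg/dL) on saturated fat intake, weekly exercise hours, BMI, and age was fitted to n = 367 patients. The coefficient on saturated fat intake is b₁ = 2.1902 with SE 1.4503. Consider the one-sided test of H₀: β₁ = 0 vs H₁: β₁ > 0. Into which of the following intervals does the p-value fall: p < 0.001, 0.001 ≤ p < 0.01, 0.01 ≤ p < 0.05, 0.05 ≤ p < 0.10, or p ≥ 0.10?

t = 2.1902 / 1.4503 = 1.510.
df = n − k − 1 = 367 − 4 − 1 = 362.
One-sided p = P(T_{362} > t) ≈ 0.0659.
So 0.05 ≤ p < 0.10.

0.05 ≤ p < 0.10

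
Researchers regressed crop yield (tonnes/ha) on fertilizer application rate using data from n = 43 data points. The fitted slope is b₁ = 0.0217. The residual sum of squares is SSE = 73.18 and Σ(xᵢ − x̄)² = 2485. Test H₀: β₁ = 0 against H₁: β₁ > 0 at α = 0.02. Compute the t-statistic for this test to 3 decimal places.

t = 0.810

MSE = SSE/(n − 2) = 73.18/41 = 1.78488.
SE(b₁) = √(MSE/Sₓₓ) = √(1.78488/2485) = 0.0268004.
t = 0.0217 / 0.0268004 = 0.810.
df = n − 2 = 41.
One-sided p ≈ 0.2114, which is ≥ 0.02, so fail to reject H₀.
The data do not give significant evidence that the true slope on fertilizer application rate is positive.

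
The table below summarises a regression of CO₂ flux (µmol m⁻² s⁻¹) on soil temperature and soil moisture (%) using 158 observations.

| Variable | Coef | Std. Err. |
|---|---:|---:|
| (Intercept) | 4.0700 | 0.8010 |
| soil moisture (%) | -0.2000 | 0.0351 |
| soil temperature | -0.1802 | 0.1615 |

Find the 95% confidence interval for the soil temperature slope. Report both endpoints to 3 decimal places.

Read off: b = -0.1802, SE = 0.1615 for soil temperature.
df = n − k − 1 = 158 − 2 − 1 = 155.
t* = t_{0.025, 155} = 1.975387.
Margin = t* × SE = 1.975387 × 0.1615 = 0.31903.
CI: -0.1802 ± 0.31903 → (-0.499, 0.139).

(-0.499, 0.139)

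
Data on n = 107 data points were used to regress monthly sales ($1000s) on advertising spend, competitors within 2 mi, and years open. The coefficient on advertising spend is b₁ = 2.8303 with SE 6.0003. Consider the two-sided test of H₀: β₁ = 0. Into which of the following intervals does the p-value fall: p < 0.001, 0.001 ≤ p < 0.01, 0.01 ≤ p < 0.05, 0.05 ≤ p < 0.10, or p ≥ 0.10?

p ≥ 0.10

t = 2.8303 / 6.0003 = 0.472.
df = n − k − 1 = 107 − 3 − 1 = 103.
Two-sided p = 2·P(T_{103} > |t|) ≈ 0.6381.
So p ≥ 0.10.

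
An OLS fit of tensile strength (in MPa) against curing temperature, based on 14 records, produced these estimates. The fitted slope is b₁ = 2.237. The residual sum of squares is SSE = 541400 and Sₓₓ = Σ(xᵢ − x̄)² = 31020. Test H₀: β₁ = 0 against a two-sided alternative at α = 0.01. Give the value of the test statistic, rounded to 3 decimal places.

MSE = SSE/(n − 2) = 541400/12 = 45116.7.
SE(b₁) = √(MSE/Sₓₓ) = √(45116.7/31020) = 1.206.
t = 2.237 / 1.206 = 1.855.
df = n − 2 = 12.
Two-sided p ≈ 0.0883, which is ≥ 0.01, so fail to reject H₀.
The data do not give significant evidence of an association between curing temperature and tensile strength.

t = 1.855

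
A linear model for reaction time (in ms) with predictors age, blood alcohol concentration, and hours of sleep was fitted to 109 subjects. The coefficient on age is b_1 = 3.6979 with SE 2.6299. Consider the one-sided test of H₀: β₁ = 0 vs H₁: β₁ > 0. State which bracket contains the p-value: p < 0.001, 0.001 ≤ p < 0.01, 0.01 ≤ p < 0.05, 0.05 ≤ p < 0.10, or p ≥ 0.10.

0.05 ≤ p < 0.10

t = 3.6979 / 2.6299 = 1.406.
df = n − k − 1 = 109 − 3 − 1 = 105.
One-sided p = P(T_{105} > t) ≈ 0.0813.
So 0.05 ≤ p < 0.10.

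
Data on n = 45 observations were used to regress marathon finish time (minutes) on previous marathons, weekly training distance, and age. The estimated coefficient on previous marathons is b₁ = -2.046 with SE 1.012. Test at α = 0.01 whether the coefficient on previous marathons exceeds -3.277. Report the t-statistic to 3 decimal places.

H₀: β₁ = -3.277 vs H₁: β₁ > -3.277.
t = (b₁ − β₁⁰)/SE = (-2.046 − (-3.277)) / 1.012 = 1.216.
df = n − k − 1 = 45 − 3 − 1 = 41.
One-sided p ≈ 0.1154, which is ≥ 0.01, so fail to reject H₀.
The data do not give significant evidence that the true slope on previous marathons exceeds -3.277 minutes per unit, holding the other predictors fixed.

t = 1.216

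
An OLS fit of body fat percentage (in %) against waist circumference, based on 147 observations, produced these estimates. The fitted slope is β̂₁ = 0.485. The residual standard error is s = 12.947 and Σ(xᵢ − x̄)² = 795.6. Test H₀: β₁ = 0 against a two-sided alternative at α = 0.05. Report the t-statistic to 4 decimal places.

t = 1.0566

SE(β̂₁) = s/√Sₓₓ = 12.947/√795.6 = 0.45901.
t = 0.485 / 0.45901 = 1.0566.
df = n − 2 = 145.
Two-sided p ≈ 0.2924, which is ≥ 0.05, so fail to reject H₀.
The data do not give significant evidence of an association between waist circumference and body fat percentage.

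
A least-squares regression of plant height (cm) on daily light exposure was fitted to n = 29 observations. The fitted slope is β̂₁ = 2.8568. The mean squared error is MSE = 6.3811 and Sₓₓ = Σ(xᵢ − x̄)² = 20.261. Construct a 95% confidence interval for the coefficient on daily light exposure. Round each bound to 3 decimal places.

(1.705, 4.008)

SE(β̂₁) = √(MSE/Sₓₓ) = √(6.3811/20.261) = 0.5612.
df = n − 2 = 27.
t* = t_{0.025, 27} = 2.051831.
Margin = t* × SE = 2.051831 × 0.5612 = 1.15149.
CI: 2.8568 ± 1.15149 → (1.705, 4.008).
With 95% confidence, each one-unit increase in daily light exposure is associated with a change of between 1.705 and 4.008 cm in plant height.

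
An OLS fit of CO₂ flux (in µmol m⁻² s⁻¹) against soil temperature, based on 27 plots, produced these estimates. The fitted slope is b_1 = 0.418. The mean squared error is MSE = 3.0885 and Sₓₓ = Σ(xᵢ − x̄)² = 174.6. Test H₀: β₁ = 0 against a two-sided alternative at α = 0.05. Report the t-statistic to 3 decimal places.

SE(b_1) = √(MSE/Sₓₓ) = √(3.0885/174.6) = 0.133.
t = 0.418 / 0.133 = 3.143.
df = n − 2 = 25.
Two-sided p ≈ 0.0043, which is < 0.05, so reject H₀.
There is evidence that soil temperature is associated with CO₂ flux.

t = 3.143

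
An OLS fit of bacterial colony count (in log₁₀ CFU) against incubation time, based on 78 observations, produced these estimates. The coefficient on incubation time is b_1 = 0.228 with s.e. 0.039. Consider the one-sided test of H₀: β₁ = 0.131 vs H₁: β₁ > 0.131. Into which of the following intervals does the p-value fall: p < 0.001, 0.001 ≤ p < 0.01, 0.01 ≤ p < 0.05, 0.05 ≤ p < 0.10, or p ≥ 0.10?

t = (0.228 − 0.131) / 0.039 = 2.487.
df = n − 2 = 78 − 2 = 76.
One-sided p = P(T_{76} > t) ≈ 0.0075.
So 0.001 ≤ p < 0.01.

0.001 ≤ p < 0.01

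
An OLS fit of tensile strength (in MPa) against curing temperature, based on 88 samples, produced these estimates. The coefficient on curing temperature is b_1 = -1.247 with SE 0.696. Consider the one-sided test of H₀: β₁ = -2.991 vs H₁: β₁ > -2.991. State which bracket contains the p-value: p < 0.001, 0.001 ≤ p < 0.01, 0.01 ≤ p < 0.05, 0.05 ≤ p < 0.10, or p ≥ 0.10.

t = (-1.247 − (-2.991)) / 0.696 = 2.506.
df = n − 2 = 88 − 2 = 86.
One-sided p = P(T_{86} > t) ≈ 0.0071.
So 0.001 ≤ p < 0.01.

0.001 ≤ p < 0.01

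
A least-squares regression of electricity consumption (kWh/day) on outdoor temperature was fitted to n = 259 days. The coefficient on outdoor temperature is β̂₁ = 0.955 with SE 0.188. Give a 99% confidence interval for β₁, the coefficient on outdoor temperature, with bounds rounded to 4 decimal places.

(0.4671, 1.4429)

df = n − 2 = 259 − 2 = 257.
t* = t_{0.005, 257} = 2.595094.
Margin = t* × SE = 2.595094 × 0.188 = 0.487878.
CI: 0.955 ± 0.487878 → (0.4671, 1.4429).
With 99% confidence, each one-unit increase in outdoor temperature is associated with a change of between 0.4671 and 1.4429 kWh/day in electricity consumption.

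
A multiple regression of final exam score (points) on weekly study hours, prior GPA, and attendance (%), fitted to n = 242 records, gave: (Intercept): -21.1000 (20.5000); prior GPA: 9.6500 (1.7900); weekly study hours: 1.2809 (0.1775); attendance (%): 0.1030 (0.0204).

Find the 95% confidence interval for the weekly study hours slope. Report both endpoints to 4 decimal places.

Read off: b = 1.2809, SE = 0.1775 for weekly study hours.
df = n − k − 1 = 242 − 3 − 1 = 238.
t* = t_{0.025, 238} = 1.969982.
Margin = t* × SE = 1.969982 × 0.1775 = 0.349672.
CI: 1.2809 ± 0.349672 → (0.9312, 1.6306).

(0.9312, 1.6306)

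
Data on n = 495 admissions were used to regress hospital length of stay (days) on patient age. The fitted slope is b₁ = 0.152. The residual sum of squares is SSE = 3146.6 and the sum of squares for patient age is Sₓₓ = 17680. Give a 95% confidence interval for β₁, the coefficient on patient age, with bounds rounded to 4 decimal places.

(0.1147, 0.1893)

MSE = SSE/(n − 2) = 3146.6/493 = 6.38256.
SE(b₁) = √(MSE/Sₓₓ) = √(6.38256/17680) = 0.0190001.
df = n − 2 = 493.
t* = t_{0.025, 493} = 1.964788.
Margin = t* × SE = 1.964788 × 0.0190001 = 0.037331.
CI: 0.152 ± 0.037331 → (0.1147, 0.1893).
With 95% confidence, each one-unit increase in patient age is associated with a change of between 0.1147 and 0.1893 days in hospital length of stay.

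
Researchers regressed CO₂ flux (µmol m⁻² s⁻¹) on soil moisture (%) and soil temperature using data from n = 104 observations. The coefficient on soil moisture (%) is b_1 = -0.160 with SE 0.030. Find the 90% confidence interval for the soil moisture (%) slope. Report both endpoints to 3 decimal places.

df = n − k − 1 = 104 − 2 − 1 = 101.
t* = t_{0.05, 101} = 1.660081.
Margin = t* × SE = 1.660081 × 0.030 = 0.04980.
CI: -0.160 ± 0.04980 → (-0.210, -0.110).
With 90% confidence, each one-unit increase in soil moisture (%) is associated with a change of between -0.210 and -0.110 µmol m⁻² s⁻¹ in CO₂ flux, holding the other predictors fixed.

(-0.210, -0.110)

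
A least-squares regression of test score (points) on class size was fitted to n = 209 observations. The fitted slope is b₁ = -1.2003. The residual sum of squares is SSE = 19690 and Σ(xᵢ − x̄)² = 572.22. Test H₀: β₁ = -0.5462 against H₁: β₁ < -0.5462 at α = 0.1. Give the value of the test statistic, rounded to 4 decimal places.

t = -1.6043

MSE = SSE/(n − 2) = 19690/207 = 95.1208.
SE(b₁) = √(MSE/Sₓₓ) = √(95.1208/572.22) = 0.407715.
t = (-1.2003 − (-0.5462)) / 0.407715 = -1.6043.
df = n − 2 = 207.
One-sided p ≈ 0.0551, which is < 0.1, so reject H₀.
There is evidence that the true slope on class size is below -0.5462 points per unit.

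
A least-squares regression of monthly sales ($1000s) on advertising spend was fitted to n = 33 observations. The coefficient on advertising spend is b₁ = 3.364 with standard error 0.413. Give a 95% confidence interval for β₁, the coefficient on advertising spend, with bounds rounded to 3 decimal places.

df = n − 2 = 33 − 2 = 31.
t* = t_{0.025, 31} = 2.039513.
Margin = t* × SE = 2.039513 × 0.413 = 0.84232.
CI: 3.364 ± 0.84232 → (2.522, 4.206).
With 95% confidence, each one-unit increase in advertising spend is associated with a change of between 2.522 and 4.206 $1000s in monthly sales.

(2.522, 4.206)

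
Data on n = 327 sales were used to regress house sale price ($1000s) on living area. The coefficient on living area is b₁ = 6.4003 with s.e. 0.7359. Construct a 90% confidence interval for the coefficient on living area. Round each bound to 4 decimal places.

df = n − 2 = 327 − 2 = 325.
t* = t_{0.05, 325} = 1.649556.
Margin = t* × SE = 1.649556 × 0.7359 = 1.213908.
CI: 6.4003 ± 1.213908 → (5.1864, 7.6142).
With 90% confidence, each one-unit increase in living area is associated with a change of between 5.1864 and 7.6142 $1000s in house sale price.

(5.1864, 7.6142)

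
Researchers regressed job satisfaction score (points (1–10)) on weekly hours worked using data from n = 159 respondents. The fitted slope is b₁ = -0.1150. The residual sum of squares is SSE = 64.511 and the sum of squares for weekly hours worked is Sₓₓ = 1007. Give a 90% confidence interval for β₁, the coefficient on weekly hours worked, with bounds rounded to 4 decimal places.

(-0.1484, -0.0816)

MSE = SSE/(n − 2) = 64.511/157 = 0.410898.
SE(b₁) = √(MSE/Sₓₓ) = √(0.410898/1007) = 0.0202.
df = n − 2 = 157.
t* = t_{0.05, 157} = 1.654617.
Margin = t* × SE = 1.654617 × 0.0202 = 0.033423.
CI: -0.1150 ± 0.033423 → (-0.1484, -0.0816).
With 90% confidence, each one-unit increase in weekly hours worked is associated with a change of between -0.1484 and -0.0816 points (1–10) in job satisfaction score.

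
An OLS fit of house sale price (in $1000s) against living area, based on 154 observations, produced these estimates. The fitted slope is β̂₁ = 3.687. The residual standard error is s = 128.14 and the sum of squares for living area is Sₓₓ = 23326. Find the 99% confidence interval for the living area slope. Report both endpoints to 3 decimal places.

SE(β̂₁) = s/√Sₓₓ = 128.14/√23326 = 0.839005.
df = n − 2 = 152.
t* = t_{0.005, 152} = 2.608561.
Margin = t* × SE = 2.608561 × 0.839005 = 2.18860.
CI: 3.687 ± 2.18860 → (1.498, 5.876).
With 99% confidence, each one-unit increase in living area is associated with a change of between 1.498 and 5.876 $1000s in house sale price.

(1.498, 5.876)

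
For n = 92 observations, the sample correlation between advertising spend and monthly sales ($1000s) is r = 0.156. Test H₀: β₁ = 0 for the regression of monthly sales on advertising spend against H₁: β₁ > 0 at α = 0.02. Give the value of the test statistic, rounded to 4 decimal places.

t = r·√(n − 2)/√(1 − r²) = 0.156·√90/√0.975664 = 1.4983.
df = n − 2 = 90.
One-sided p ≈ 0.0688, which is ≥ 0.02, so fail to reject H₀.
The data do not give significant evidence of a linear association between advertising spend and monthly sales.

t = 1.4983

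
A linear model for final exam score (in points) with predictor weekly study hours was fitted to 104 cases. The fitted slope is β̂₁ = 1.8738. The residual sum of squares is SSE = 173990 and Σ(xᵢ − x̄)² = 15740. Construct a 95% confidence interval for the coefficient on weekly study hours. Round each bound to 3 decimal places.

(1.221, 2.527)

MSE = SSE/(n − 2) = 173990/102 = 1705.78.
SE(β̂₁) = √(MSE/Sₓₓ) = √(1705.78/15740) = 0.3292.
df = n − 2 = 102.
t* = t_{0.025, 102} = 1.983495.
Margin = t* × SE = 1.983495 × 0.3292 = 0.65297.
CI: 1.8738 ± 0.65297 → (1.221, 2.527).
With 95% confidence, each one-unit increase in weekly study hours is associated with a change of between 1.221 and 2.527 points in final exam score.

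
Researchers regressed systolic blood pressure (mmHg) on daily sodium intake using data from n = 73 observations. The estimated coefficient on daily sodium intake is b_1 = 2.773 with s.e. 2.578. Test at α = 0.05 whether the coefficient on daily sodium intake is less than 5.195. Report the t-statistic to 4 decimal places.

t = -0.9395

H₀: β₁ = 5.195 vs H₁: β₁ < 5.195.
t = (b_1 − β₁⁰)/SE = (2.773 − 5.195) / 2.578 = -0.9395.
df = n − 2 = 73 − 2 = 71.
One-sided p ≈ 0.1753, which is ≥ 0.05, so fail to reject H₀.
The data do not give significant evidence that the true slope on daily sodium intake is below 5.195 mmHg per unit.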